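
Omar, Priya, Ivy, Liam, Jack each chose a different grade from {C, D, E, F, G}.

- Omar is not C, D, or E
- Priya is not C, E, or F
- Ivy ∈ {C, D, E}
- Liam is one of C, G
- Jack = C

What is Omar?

F

Jack's domain is down to {C}, so Jack = C. Remove C from Ivy, Liam.
Liam has just one choice, so Liam = G. Strike G from Omar, Priya.
So Omar = F.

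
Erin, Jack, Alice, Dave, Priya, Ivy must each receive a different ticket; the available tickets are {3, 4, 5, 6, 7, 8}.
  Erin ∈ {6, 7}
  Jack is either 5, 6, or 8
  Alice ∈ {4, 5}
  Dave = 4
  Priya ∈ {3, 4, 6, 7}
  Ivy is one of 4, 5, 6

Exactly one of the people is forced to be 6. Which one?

Ivy

Dave's domain is down to {4}, so Dave = 4. Eliminate 4 elsewhere: Alice, Priya, Ivy.
Alice must be 5 (only option left). Strike 5 from Jack, Ivy.
So 6 goes to Ivy.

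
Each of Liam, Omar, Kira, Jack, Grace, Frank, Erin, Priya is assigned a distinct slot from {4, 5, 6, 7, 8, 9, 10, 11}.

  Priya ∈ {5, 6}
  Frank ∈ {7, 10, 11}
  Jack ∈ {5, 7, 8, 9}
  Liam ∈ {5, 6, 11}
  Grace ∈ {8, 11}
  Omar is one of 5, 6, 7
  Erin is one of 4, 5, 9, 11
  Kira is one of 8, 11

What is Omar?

7

The 8 variables draw from only 8 values {4, 5, 6, 7, 8, 9, 10, 11}, so each is used; only Erin can be 4, hence Erin = 4.
The 7 still-open variables draw from only 7 values {5, 6, 7, 8, 9, 10, 11}, so each is used; only Jack can be 9, hence Jack = 9.
The 6 still-open variables together cover exactly {5, 6, 7, 8, 10, 11} — 6 values for 6 variables — and 10 appears only in Frank's list, so Frank = 10.
The 5 still-open variables draw from only 5 values {5, 6, 7, 8, 11}, so each is used; only Omar can be 7, hence Omar = 7.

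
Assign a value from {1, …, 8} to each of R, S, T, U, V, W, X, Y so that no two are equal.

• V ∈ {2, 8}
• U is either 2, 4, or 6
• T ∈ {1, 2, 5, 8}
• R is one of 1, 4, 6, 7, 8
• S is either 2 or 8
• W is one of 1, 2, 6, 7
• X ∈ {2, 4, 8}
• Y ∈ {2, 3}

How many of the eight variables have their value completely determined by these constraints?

Among the 8 variables, 3 fits only Y (and all 8 values in {1, 2, 3, 4, 5, 6, 7, 8} must be used), so Y = 3.
Among the 7 still-open variables, 5 fits only T (and all 7 values in {1, 2, 4, 5, 6, 7, 8} must be used), so T = 5.
S and V between them cover only {2, 8} — a naked pair. Remove those values from R, U, W, X.
X's domain is down to {4}, so X = 4. So R, U can't be 4.
That leaves U = 6. Remove 6 from R, W.
Determined: T=5, U=6, X=4, Y=3. The other variables each still have more than one consistent value. That makes 4.

4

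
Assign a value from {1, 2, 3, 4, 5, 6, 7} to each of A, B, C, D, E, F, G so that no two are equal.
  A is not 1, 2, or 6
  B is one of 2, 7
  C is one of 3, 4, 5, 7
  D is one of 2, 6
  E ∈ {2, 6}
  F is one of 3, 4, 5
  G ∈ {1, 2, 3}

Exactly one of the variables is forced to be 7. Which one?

Among the 7 variables, 1 fits only G (and all 7 values in {1, 2, 3, 4, 5, 6, 7} must be used), so G = 1.
The 2 variables D and E are confined to {2, 6}, which locks those values in; drop them from B.
So 7 goes to B.

B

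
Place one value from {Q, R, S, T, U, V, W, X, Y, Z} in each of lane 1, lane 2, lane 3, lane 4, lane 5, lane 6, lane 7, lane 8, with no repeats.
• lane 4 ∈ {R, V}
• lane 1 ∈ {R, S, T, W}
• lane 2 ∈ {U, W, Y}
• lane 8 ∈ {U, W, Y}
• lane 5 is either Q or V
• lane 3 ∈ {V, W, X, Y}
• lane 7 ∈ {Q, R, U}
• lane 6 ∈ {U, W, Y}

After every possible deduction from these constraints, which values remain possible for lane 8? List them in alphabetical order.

lane 2, lane 6, lane 8 between them cover only {U, W, Y} — a naked triple. Remove those values from lane 1, lane 3, lane 7.
lane 4, lane 5, lane 7 between them cover only {Q, R, V} — a naked triple. Remove those values from lane 1, lane 3.
lane 3 must be X (only option left).
No further eliminations apply; lane 8 can still be any of U, W, Y.

U, W, Y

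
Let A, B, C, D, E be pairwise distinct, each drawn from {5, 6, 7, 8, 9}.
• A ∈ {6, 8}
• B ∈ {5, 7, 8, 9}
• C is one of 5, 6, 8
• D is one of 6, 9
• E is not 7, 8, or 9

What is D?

9

Among the 5 variables, 7 fits only B (and all 5 values in {5, 6, 7, 8, 9} must be used), so B = 7.
Among the 4 still-open variables, 9 fits only D (and all 4 values in {5, 6, 8, 9} must be used), so D = 9.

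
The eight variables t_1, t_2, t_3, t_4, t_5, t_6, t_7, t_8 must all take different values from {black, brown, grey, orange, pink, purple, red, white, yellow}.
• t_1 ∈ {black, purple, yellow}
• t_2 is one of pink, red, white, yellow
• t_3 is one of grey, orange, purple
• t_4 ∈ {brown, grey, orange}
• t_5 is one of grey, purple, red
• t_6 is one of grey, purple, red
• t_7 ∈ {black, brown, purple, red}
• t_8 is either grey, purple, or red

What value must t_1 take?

yellow

t_5, t_6, t_8 share exactly the 3 values {grey, purple, red}; by pigeonhole those values go to them, so strike grey, purple, red from t_1, t_2, t_3, t_4, t_7.
t_3's domain is down to {orange}, so t_3 = orange. Eliminate orange elsewhere: t_4.
That leaves t_4 = brown. Remove brown from t_7.
That leaves t_7 = black. Remove black from t_1.
So t_1 = yellow.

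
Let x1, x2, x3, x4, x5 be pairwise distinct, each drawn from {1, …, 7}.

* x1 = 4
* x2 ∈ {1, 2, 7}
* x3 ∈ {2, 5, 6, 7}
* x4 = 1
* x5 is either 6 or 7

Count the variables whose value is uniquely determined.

2

x1's domain is down to {4}, so x1 = 4.
That leaves x4 = 1. Eliminate 1 elsewhere: x2.
Determined: x1=4, x4=1. The other variables each still have more than one consistent value. That makes 2.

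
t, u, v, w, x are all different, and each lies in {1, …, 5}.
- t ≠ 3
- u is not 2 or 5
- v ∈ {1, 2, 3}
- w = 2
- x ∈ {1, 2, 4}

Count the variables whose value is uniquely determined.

w must be 2 (only option left). Remove 2 from t, v, x.
The 4 still-open variables together cover exactly {1, 3, 4, 5} — 4 values for 4 variables — and 5 appears only in t's list, so t = 5.
Determined: t=5, w=2. The other variables each still have more than one consistent value. That makes 2.

2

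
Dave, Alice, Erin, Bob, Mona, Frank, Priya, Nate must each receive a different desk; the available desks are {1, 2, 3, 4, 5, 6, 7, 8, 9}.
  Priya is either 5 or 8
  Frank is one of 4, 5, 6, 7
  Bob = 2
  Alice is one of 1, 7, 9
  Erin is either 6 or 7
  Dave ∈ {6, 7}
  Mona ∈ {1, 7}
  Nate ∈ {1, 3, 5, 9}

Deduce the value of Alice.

9

Bob must be 2 (only option left).
Dave and Erin between them cover only {6, 7} — a naked pair. Remove those values from Alice, Mona, Frank.
Mona's domain is down to {1}, so Mona = 1. Strike 1 from Alice, Nate.
So Alice = 9.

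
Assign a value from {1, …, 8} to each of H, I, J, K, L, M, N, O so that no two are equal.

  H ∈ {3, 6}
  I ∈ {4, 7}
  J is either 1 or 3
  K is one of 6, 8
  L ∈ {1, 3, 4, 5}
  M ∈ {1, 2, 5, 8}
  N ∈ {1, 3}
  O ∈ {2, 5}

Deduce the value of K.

Among the 8 variables, 7 fits only I (and all 8 values in {1, 2, 3, 4, 5, 6, 7, 8} must be used), so I = 7.
The 7 still-open variables together cover exactly {1, 2, 3, 4, 5, 6, 8} — 7 values for 7 variables — and 4 appears only in L's list, so L = 4.
J and N between them cover only {1, 3} — a naked pair. Remove those values from H, M.
That leaves H = 6. Remove 6 from K.
So K = 8.

8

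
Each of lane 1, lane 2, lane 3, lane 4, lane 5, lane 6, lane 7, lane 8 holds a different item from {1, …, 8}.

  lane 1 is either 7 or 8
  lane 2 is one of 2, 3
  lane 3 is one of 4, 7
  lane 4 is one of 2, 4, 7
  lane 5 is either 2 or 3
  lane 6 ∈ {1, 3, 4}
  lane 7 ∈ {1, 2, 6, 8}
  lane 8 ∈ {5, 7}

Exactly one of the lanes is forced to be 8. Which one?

The 8 variables draw from only 8 values {1, 2, 3, 4, 5, 6, 7, 8}, so each is used; only lane 8 can be 5, hence lane 8 = 5.
The 7 still-open variables draw from only 7 values {1, 2, 3, 4, 6, 7, 8}, so each is used; only lane 7 can be 6, hence lane 7 = 6.
Among the 6 still-open variables, 1 fits only lane 6 (and all 6 values in {1, 2, 3, 4, 7, 8} must be used), so lane 6 = 1.
The 5 still-open variables together cover exactly {2, 3, 4, 7, 8} — 5 values for 5 variables — and 8 appears only in lane 1's list, so lane 1 = 8.

lane 1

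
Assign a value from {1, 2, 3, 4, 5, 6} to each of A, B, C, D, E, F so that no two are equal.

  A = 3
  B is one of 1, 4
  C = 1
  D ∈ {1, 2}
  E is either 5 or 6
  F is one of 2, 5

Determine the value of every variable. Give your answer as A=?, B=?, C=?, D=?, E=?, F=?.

A has just one choice, so A = 3.
C has just one choice, so C = 1. Eliminate 1 elsewhere: B, D.
D must be 2 (only option left). Remove 2 from F.
F has just one choice, so F = 5. Eliminate 5 elsewhere: E.
That leaves B = 4.
E has just one choice, so E = 6.

A=3, B=4, C=1, D=2, E=6, F=5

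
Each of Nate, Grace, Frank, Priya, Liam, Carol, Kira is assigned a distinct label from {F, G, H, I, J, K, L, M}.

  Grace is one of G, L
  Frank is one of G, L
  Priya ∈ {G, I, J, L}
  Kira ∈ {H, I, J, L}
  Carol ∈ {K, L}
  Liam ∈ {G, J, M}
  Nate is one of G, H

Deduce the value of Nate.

Among the 7 variables, K fits only Carol (and all 7 values in {G, H, I, J, K, L, M} must be used), so Carol = K.
The 6 still-open variables draw from only 6 values {G, H, I, J, L, M}, so each is used; only Liam can be M, hence Liam = M.
The 2 variables Grace and Frank are confined to {G, L}, which locks those values in; drop them from Nate, Priya, Kira.
So Nate = H.

H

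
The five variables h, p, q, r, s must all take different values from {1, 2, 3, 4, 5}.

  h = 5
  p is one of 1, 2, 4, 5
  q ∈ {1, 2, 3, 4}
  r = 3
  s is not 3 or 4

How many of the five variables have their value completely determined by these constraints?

2

h has just one choice, so h = 5. So p, s can't be 5.
That leaves r = 3. So q can't be 3.
Determined: h=5, r=3. The other variables each still have more than one consistent value. That makes 2.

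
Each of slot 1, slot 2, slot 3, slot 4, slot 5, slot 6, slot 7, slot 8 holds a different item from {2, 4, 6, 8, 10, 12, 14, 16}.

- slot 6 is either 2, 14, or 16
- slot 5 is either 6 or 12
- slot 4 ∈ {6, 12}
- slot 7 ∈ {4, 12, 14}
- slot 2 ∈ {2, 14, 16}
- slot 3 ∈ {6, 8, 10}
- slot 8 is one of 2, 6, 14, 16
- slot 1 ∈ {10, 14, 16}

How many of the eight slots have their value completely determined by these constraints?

3

The 8 variables draw from only 8 values {2, 4, 6, 8, 10, 12, 14, 16}, so each is used; only slot 7 can be 4, hence slot 7 = 4.
The 7 still-open variables draw from only 7 values {2, 6, 8, 10, 12, 14, 16}, so each is used; only slot 3 can be 8, hence slot 3 = 8.
Among the 6 still-open variables, 10 fits only slot 1 (and all 6 values in {2, 6, 10, 12, 14, 16} must be used), so slot 1 = 10.
slot 4 and slot 5 share exactly the 2 values {6, 12}; by pigeonhole those values go to them, so strike 6, 12 from slot 8.
Determined: slot 1=10, slot 3=8, slot 7=4. The other slots each still have more than one consistent value. That makes 3.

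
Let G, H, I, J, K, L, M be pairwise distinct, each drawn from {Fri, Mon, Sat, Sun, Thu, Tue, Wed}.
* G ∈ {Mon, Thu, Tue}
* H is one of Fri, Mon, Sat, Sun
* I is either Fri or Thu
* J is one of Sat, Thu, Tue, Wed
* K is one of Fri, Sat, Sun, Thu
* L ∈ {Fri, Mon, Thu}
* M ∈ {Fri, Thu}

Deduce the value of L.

The 7 variables together cover exactly {Fri, Mon, Sat, Sun, Thu, Tue, Wed} — 7 values for 7 variables — and Wed appears only in J's list, so J = Wed.
The 6 still-open variables draw from only 6 values {Fri, Mon, Sat, Sun, Thu, Tue}, so each is used; only G can be Tue, hence G = Tue.
I and M share exactly the 2 values {Fri, Thu}; by pigeonhole those values go to them, so strike Fri, Thu from H, K, L.
So L = Mon.

Mon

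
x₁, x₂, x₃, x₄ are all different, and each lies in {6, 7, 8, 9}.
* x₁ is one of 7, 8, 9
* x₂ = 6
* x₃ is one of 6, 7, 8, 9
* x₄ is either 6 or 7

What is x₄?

7

x₂ must be 6 (only option left). So x₃, x₄ can't be 6.
So x₄ = 7.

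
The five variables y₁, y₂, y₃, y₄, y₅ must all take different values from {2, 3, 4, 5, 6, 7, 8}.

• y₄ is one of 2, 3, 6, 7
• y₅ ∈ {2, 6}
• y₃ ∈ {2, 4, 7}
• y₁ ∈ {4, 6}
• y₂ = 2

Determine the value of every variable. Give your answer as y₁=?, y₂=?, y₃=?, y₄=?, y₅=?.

y₂ has just one choice, so y₂ = 2. Strike 2 from y₃, y₄, y₅.
That leaves y₅ = 6. Eliminate 6 elsewhere: y₁, y₄.
y₁'s domain is down to {4}, so y₁ = 4. Strike 4 from y₃.
y₃'s domain is down to {7}, so y₃ = 7. Remove 7 from y₄.
y₄ has just one choice, so y₄ = 3.

y₁=4, y₂=2, y₃=7, y₄=3, y₅=6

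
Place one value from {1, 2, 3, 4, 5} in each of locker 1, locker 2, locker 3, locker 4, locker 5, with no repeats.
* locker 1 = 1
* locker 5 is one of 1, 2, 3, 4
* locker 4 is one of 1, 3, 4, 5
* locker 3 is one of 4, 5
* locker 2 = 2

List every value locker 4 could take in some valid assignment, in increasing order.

locker 1 must be 1 (only option left). Strike 1 from locker 4, locker 5.
locker 2's domain is down to {2}, so locker 2 = 2. Strike 2 from locker 5.
No further eliminations apply; locker 4 can still be any of 3, 4, 5.

3, 4, 5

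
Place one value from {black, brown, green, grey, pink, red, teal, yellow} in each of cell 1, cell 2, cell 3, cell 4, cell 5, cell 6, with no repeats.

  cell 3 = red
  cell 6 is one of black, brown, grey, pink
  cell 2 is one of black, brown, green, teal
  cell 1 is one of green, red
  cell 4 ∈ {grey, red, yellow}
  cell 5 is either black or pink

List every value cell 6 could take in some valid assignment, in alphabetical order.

cell 3 must be red (only option left). Remove red from cell 1, cell 4.
cell 1 must be green (only option left). Remove green from cell 2.
No further eliminations apply; cell 6 can still be any of black, brown, grey, pink.

black, brown, grey, pink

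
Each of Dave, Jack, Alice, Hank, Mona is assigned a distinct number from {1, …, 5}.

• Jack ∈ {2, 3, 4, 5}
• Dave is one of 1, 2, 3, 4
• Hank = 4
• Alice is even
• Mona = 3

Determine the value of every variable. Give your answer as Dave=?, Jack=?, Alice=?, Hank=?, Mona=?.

Dave=1, Jack=5, Alice=2, Hank=4, Mona=3

Hank must be 4 (only option left). Remove 4 from Dave, Jack, Alice.
That leaves Mona = 3. Strike 3 from Dave, Jack.
Alice has just one choice, so Alice = 2. Eliminate 2 elsewhere: Dave, Jack.
Dave must be 1 (only option left).
Jack must be 5 (only option left).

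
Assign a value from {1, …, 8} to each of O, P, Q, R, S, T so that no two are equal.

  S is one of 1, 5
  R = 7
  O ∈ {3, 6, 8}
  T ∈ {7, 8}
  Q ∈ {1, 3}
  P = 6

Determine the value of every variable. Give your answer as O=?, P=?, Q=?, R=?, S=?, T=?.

P's domain is down to {6}, so P = 6. Eliminate 6 elsewhere: O.
R has just one choice, so R = 7. Strike 7 from T.
T's domain is down to {8}, so T = 8. Remove 8 from O.
O's domain is down to {3}, so O = 3. So Q can't be 3.
Q has just one choice, so Q = 1. Eliminate 1 elsewhere: S.
That leaves S = 5.

O=3, P=6, Q=1, R=7, S=5, T=8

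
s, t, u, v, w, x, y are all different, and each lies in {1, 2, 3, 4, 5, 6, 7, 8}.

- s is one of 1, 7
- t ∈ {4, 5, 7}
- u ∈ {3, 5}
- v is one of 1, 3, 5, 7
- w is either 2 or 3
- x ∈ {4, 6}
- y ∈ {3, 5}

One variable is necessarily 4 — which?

The 7 variables draw from only 7 values {1, 2, 3, 4, 5, 6, 7}, so each is used; only w can be 2, hence w = 2.
Among the 6 still-open variables, 6 fits only x (and all 6 values in {1, 3, 4, 5, 6, 7} must be used), so x = 6.
The 5 still-open variables together cover exactly {1, 3, 4, 5, 7} — 5 values for 5 variables — and 4 appears only in t's list, so t = 4.

t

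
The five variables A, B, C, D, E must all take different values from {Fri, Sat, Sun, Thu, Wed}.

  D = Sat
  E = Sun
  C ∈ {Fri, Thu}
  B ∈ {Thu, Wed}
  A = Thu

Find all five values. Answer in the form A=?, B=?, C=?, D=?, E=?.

A has just one choice, so A = Thu. Eliminate Thu elsewhere: B, C.
B must be Wed (only option left).
C must be Fri (only option left).
D must be Sat (only option left).
E's domain is down to {Sun}, so E = Sun.

A=Thu, B=Wed, C=Fri, D=Sat, E=Sun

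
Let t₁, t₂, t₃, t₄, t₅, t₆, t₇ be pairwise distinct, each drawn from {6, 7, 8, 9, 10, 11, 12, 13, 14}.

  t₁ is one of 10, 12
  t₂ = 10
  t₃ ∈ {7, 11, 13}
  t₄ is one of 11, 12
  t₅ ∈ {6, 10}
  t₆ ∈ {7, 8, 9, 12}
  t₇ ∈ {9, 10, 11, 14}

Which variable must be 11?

t₂ must be 10 (only option left). Eliminate 10 elsewhere: t₁, t₅, t₇.
That leaves t₅ = 6.
t₁ must be 12 (only option left). Strike 12 from t₄, t₆.
So 11 goes to t₄.

t₄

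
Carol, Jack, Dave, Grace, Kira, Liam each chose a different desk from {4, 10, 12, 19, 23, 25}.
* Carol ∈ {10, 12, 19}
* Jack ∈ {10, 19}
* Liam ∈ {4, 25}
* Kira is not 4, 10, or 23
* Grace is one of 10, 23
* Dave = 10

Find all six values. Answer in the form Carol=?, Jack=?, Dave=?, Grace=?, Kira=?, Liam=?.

Dave has just one choice, so Dave = 10. So Carol, Jack, Grace can't be 10.
That leaves Grace = 23.
Jack must be 19 (only option left). So Carol, Kira can't be 19.
Carol must be 12 (only option left). So Kira can't be 12.
Kira must be 25 (only option left). Eliminate 25 elsewhere: Liam.
Liam's domain is down to {4}, so Liam = 4.

Carol=12, Jack=19, Dave=10, Grace=23, Kira=25, Liam=4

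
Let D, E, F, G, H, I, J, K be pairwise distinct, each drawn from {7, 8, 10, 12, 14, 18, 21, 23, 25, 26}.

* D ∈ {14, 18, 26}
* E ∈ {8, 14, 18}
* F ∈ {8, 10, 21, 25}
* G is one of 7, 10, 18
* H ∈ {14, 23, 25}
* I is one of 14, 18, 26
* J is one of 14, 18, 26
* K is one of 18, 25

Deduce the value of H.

D, I, J between them cover only {14, 18, 26} — a naked triple. Remove those values from E, G, H, K.
E must be 8 (only option left). Strike 8 from F.
That leaves K = 25. Eliminate 25 elsewhere: F, H.
So H = 23.

23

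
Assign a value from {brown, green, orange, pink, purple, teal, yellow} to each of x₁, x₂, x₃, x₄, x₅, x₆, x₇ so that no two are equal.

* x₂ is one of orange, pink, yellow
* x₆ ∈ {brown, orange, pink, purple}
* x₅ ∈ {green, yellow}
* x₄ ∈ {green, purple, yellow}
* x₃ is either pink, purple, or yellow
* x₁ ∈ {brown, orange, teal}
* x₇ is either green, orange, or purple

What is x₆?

Among the 7 variables, teal fits only x₁ (and all 7 values in {brown, green, orange, pink, purple, teal, yellow} must be used), so x₁ = teal.
Among the 6 still-open variables, brown fits only x₆ (and all 6 values in {brown, green, orange, pink, purple, yellow} must be used), so x₆ = brown.

brown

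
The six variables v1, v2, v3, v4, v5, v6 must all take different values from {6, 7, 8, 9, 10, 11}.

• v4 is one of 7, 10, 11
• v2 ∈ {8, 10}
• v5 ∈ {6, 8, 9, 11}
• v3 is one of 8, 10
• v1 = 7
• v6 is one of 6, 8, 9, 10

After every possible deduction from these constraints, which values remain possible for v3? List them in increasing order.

8, 10

v1 has just one choice, so v1 = 7. Strike 7 from v4.
v2 and v3 between them cover only {8, 10} — a naked pair. Remove those values from v4, v5, v6.
v4 has just one choice, so v4 = 11. So v5 can't be 11.
No further eliminations apply; v3 can still be any of 8, 10.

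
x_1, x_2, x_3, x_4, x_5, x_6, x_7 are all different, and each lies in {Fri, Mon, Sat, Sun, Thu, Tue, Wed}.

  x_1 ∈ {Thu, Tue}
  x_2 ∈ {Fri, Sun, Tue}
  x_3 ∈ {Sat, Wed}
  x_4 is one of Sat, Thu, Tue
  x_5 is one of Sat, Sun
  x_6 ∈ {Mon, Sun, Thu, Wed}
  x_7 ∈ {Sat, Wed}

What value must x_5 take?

The 7 variables together cover exactly {Fri, Mon, Sat, Sun, Thu, Tue, Wed} — 7 values for 7 variables — and Fri appears only in x_2's list, so x_2 = Fri.
Among the 6 still-open variables, Mon fits only x_6 (and all 6 values in {Mon, Sat, Sun, Thu, Tue, Wed} must be used), so x_6 = Mon.
Among the 5 still-open variables, Sun fits only x_5 (and all 5 values in {Sat, Sun, Thu, Tue, Wed} must be used), so x_5 = Sun.

Sun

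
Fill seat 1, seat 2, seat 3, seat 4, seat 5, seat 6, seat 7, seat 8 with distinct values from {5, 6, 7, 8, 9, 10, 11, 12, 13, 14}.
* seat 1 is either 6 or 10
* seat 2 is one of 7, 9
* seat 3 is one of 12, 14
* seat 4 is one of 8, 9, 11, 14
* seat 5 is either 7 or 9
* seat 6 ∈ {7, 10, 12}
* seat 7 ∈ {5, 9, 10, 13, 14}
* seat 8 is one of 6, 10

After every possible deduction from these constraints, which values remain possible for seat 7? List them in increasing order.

5, 13

The 2 variables seat 1 and seat 8 are confined to {6, 10}, which locks those values in; drop them from seat 6, seat 7.
seat 2 and seat 5 share exactly the 2 values {7, 9}; by pigeonhole those values go to them, so strike 7, 9 from seat 4, seat 6, seat 7.
seat 6 has just one choice, so seat 6 = 12. Remove 12 from seat 3.
That leaves seat 3 = 14. Remove 14 from seat 4, seat 7.
No further eliminations apply; seat 7 can still be any of 5, 13.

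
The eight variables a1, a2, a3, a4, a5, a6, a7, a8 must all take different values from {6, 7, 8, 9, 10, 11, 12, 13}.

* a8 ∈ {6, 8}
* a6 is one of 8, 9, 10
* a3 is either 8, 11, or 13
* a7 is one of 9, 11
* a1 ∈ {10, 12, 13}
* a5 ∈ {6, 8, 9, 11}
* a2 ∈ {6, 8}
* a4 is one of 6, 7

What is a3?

13

Among the 8 variables, 7 fits only a4 (and all 8 values in {6, 7, 8, 9, 10, 11, 12, 13} must be used), so a4 = 7.
Among the 7 still-open variables, 12 fits only a1 (and all 7 values in {6, 8, 9, 10, 11, 12, 13} must be used), so a1 = 12.
Among the 6 still-open variables, 10 fits only a6 (and all 6 values in {6, 8, 9, 10, 11, 13} must be used), so a6 = 10.
The 5 still-open variables draw from only 5 values {6, 8, 9, 11, 13}, so each is used; only a3 can be 13, hence a3 = 13.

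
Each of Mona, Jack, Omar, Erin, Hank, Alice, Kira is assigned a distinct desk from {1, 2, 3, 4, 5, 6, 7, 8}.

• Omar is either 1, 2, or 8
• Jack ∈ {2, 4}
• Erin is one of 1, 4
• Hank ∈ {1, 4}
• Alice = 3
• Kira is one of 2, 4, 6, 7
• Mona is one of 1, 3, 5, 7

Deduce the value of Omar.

8

Alice has just one choice, so Alice = 3. Eliminate 3 elsewhere: Mona.
Erin and Hank between them cover only {1, 4} — a naked pair. Remove those values from Mona, Jack, Omar, Kira.
Jack must be 2 (only option left). Remove 2 from Omar, Kira.
So Omar = 8.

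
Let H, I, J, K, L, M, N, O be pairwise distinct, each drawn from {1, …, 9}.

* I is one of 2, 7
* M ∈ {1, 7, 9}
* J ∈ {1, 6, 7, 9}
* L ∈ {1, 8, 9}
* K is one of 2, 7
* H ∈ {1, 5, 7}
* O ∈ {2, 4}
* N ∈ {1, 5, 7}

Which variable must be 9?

M

The 8 variables draw from only 8 values {1, 2, 4, 5, 6, 7, 8, 9}, so each is used; only O can be 4, hence O = 4.
The 7 still-open variables together cover exactly {1, 2, 5, 6, 7, 8, 9} — 7 values for 7 variables — and 6 appears only in J's list, so J = 6.
The 6 still-open variables together cover exactly {1, 2, 5, 7, 8, 9} — 6 values for 6 variables — and 8 appears only in L's list, so L = 8.
The 5 still-open variables together cover exactly {1, 2, 5, 7, 9} — 5 values for 5 variables — and 9 appears only in M's list, so M = 9.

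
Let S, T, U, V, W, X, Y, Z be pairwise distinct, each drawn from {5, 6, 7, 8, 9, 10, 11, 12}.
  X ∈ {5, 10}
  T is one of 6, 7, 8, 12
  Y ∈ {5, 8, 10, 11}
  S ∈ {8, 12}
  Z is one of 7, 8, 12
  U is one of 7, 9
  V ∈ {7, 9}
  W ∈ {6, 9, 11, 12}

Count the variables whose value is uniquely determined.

2

U and V share exactly the 2 values {7, 9}; by pigeonhole those values go to them, so strike 7, 9 from T, W, Z.
The 2 variables S and Z are confined to {8, 12}, which locks those values in; drop them from T, W, Y.
T has just one choice, so T = 6. Strike 6 from W.
W must be 11 (only option left). So Y can't be 11.
Determined: T=6, W=11. The other variables each still have more than one consistent value. That makes 2.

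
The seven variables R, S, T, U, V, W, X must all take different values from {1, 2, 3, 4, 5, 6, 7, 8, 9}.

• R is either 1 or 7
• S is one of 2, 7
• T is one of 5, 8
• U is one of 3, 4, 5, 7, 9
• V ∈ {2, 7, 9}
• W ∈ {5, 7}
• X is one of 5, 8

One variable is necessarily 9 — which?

V

The 2 variables T and X are confined to {5, 8}, which locks those values in; drop them from U, W.
W must be 7 (only option left). Eliminate 7 elsewhere: R, S, U, V.
R must be 1 (only option left).
S has just one choice, so S = 2. So V can't be 2.
So 9 goes to V.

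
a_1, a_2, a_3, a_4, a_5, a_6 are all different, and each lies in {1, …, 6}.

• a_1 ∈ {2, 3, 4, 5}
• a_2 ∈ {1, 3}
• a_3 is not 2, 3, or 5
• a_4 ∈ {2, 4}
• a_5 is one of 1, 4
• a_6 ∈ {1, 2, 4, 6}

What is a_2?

3

The 6 variables together cover exactly {1, 2, 3, 4, 5, 6} — 6 values for 6 variables — and 5 appears only in a_1's list, so a_1 = 5.
The 5 still-open variables draw from only 5 values {1, 2, 3, 4, 6}, so each is used; only a_2 can be 3, hence a_2 = 3.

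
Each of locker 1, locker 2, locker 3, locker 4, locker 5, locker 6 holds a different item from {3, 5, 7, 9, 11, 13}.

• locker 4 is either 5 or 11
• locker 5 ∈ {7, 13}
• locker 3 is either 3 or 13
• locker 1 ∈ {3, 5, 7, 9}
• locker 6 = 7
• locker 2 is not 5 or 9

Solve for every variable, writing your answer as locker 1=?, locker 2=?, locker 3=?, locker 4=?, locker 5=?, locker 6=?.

locker 1=9, locker 2=11, locker 3=3, locker 4=5, locker 5=13, locker 6=7

locker 6 must be 7 (only option left). Eliminate 7 elsewhere: locker 1, locker 2, locker 5.
That leaves locker 5 = 13. Eliminate 13 elsewhere: locker 2, locker 3.
That leaves locker 3 = 3. So locker 1, locker 2 can't be 3.
locker 2's domain is down to {11}, so locker 2 = 11. Eliminate 11 elsewhere: locker 4.
locker 4 must be 5 (only option left). So locker 1 can't be 5.
locker 1's domain is down to {9}, so locker 1 = 9.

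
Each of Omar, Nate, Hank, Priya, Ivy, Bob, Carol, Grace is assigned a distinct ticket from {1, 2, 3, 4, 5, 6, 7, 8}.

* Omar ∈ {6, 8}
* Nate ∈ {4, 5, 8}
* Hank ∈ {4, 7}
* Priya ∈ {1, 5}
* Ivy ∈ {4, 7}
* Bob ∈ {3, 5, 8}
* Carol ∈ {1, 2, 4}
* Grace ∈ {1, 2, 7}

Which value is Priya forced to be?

5

Among the 8 variables, 3 fits only Bob (and all 8 values in {1, 2, 3, 4, 5, 6, 7, 8} must be used), so Bob = 3.
The 7 still-open variables together cover exactly {1, 2, 4, 5, 6, 7, 8} — 7 values for 7 variables — and 6 appears only in Omar's list, so Omar = 6.
Among the 6 still-open variables, 8 fits only Nate (and all 6 values in {1, 2, 4, 5, 7, 8} must be used), so Nate = 8.
The 5 still-open variables draw from only 5 values {1, 2, 4, 5, 7}, so each is used; only Priya can be 5, hence Priya = 5.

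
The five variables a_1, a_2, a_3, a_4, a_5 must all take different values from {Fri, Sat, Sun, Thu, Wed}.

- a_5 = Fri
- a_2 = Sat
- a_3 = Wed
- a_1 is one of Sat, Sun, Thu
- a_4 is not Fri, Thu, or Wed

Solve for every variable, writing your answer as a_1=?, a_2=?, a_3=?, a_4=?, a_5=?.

a_1=Thu, a_2=Sat, a_3=Wed, a_4=Sun, a_5=Fri

a_2 must be Sat (only option left). Strike Sat from a_1, a_4.
That leaves a_3 = Wed.
a_4 has just one choice, so a_4 = Sun. Eliminate Sun elsewhere: a_1.
a_5's domain is down to {Fri}, so a_5 = Fri.
a_1's domain is down to {Thu}, so a_1 = Thu.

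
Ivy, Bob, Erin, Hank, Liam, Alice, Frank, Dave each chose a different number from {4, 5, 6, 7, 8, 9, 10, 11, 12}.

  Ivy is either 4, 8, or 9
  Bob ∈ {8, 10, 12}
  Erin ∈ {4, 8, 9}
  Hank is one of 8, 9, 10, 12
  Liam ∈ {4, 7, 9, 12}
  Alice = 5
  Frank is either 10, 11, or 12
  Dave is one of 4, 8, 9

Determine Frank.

11

Alice's domain is down to {5}, so Alice = 5.
The 7 still-open variables together cover exactly {4, 7, 8, 9, 10, 11, 12} — 7 values for 7 variables — and 7 appears only in Liam's list, so Liam = 7.
The 6 still-open variables together cover exactly {4, 8, 9, 10, 11, 12} — 6 values for 6 variables — and 11 appears only in Frank's list, so Frank = 11.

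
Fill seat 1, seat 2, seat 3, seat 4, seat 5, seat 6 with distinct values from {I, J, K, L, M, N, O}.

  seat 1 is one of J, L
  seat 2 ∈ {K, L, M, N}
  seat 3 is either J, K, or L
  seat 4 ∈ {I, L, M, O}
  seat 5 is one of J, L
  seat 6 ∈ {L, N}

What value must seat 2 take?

M

seat 1 and seat 5 between them cover only {J, L} — a naked pair. Remove those values from seat 2, seat 3, seat 4, seat 6.
That leaves seat 3 = K. Strike K from seat 2.
That leaves seat 6 = N. Remove N from seat 2.
So seat 2 = M.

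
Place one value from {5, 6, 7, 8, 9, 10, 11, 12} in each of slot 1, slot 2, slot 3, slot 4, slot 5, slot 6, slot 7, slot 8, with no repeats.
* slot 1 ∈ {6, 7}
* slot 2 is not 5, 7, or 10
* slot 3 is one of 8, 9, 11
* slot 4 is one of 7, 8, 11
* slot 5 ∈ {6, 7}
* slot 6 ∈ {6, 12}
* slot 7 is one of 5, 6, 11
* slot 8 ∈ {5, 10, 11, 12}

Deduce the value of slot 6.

Among the 8 variables, 10 fits only slot 8 (and all 8 values in {5, 6, 7, 8, 9, 10, 11, 12} must be used), so slot 8 = 10.
The 7 still-open variables draw from only 7 values {5, 6, 7, 8, 9, 11, 12}, so each is used; only slot 7 can be 5, hence slot 7 = 5.
The 2 variables slot 1 and slot 5 are confined to {6, 7}, which locks those values in; drop them from slot 2, slot 4, slot 6.
So slot 6 = 12.

12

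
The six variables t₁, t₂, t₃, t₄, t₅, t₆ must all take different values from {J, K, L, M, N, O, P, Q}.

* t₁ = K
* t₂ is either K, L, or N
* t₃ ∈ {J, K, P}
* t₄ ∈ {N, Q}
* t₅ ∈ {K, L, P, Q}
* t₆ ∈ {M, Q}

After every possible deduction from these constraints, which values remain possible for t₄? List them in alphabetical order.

t₁ has just one choice, so t₁ = K. Eliminate K elsewhere: t₂, t₃, t₅.
No further eliminations apply; t₄ can still be any of N, Q.

N, Q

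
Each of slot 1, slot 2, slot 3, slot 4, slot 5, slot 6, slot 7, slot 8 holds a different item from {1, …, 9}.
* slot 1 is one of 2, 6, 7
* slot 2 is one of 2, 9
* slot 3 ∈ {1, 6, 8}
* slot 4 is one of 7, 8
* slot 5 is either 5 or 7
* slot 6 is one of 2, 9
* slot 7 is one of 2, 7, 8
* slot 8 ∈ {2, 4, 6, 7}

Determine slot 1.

Among the 8 variables, 1 fits only slot 3 (and all 8 values in {1, 2, 4, 5, 6, 7, 8, 9} must be used), so slot 3 = 1.
Among the 7 still-open variables, 4 fits only slot 8 (and all 7 values in {2, 4, 5, 6, 7, 8, 9} must be used), so slot 8 = 4.
The 6 still-open variables draw from only 6 values {2, 5, 6, 7, 8, 9}, so each is used; only slot 5 can be 5, hence slot 5 = 5.
The 5 still-open variables together cover exactly {2, 6, 7, 8, 9} — 5 values for 5 variables — and 6 appears only in slot 1's list, so slot 1 = 6.

6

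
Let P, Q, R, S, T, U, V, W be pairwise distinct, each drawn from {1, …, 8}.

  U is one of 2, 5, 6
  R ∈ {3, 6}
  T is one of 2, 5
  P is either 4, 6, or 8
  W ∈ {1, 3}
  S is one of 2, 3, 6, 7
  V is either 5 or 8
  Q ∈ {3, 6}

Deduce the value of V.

8

The 8 variables together cover exactly {1, 2, 3, 4, 5, 6, 7, 8} — 8 values for 8 variables — and 1 appears only in W's list, so W = 1.
Among the 7 still-open variables, 4 fits only P (and all 7 values in {2, 3, 4, 5, 6, 7, 8} must be used), so P = 4.
The 6 still-open variables together cover exactly {2, 3, 5, 6, 7, 8} — 6 values for 6 variables — and 7 appears only in S's list, so S = 7.
The 5 still-open variables together cover exactly {2, 3, 5, 6, 8} — 5 values for 5 variables — and 8 appears only in V's list, so V = 8.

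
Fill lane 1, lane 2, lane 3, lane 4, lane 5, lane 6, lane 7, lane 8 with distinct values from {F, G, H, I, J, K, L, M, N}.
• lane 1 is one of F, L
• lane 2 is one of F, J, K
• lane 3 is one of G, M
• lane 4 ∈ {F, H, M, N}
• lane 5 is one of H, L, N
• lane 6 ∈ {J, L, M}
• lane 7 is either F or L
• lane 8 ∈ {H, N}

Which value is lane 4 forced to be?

M

The 8 variables together cover exactly {F, G, H, J, K, L, M, N} — 8 values for 8 variables — and G appears only in lane 3's list, so lane 3 = G.
The 7 still-open variables draw from only 7 values {F, H, J, K, L, M, N}, so each is used; only lane 2 can be K, hence lane 2 = K.
The 6 still-open variables draw from only 6 values {F, H, J, L, M, N}, so each is used; only lane 6 can be J, hence lane 6 = J.
The 5 still-open variables draw from only 5 values {F, H, L, M, N}, so each is used; only lane 4 can be M, hence lane 4 = M.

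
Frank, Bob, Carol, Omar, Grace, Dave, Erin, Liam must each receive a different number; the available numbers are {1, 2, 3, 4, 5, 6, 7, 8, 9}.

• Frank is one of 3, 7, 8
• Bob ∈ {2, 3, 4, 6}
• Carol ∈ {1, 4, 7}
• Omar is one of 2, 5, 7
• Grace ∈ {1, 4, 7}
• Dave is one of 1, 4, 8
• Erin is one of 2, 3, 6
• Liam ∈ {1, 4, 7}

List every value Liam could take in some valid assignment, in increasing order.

1, 4, 7

Among the 8 variables, 5 fits only Omar (and all 8 values in {1, 2, 3, 4, 5, 6, 7, 8} must be used), so Omar = 5.
Carol, Grace, Liam between them cover only {1, 4, 7} — a naked triple. Remove those values from Frank, Bob, Dave.
That leaves Dave = 8. So Frank can't be 8.
Frank must be 3 (only option left). Strike 3 from Bob, Erin.
No further eliminations apply; Liam can still be any of 1, 4, 7.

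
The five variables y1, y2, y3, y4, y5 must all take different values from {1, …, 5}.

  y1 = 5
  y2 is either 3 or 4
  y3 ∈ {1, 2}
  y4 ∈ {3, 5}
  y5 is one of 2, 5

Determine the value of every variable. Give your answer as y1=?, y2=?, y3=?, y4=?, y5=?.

y1 must be 5 (only option left). So y4, y5 can't be 5.
That leaves y4 = 3. Remove 3 from y2.
y5 must be 2 (only option left). Eliminate 2 elsewhere: y3.
y2's domain is down to {4}, so y2 = 4.
y3 has just one choice, so y3 = 1.

y1=5, y2=4, y3=1, y4=3, y5=2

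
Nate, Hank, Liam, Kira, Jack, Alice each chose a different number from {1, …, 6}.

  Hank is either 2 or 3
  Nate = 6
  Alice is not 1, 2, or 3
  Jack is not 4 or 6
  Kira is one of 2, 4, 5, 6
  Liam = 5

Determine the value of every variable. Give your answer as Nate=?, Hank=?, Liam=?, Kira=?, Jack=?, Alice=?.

Nate=6, Hank=3, Liam=5, Kira=2, Jack=1, Alice=4

Nate has just one choice, so Nate = 6. Eliminate 6 elsewhere: Kira, Alice.
Liam's domain is down to {5}, so Liam = 5. Eliminate 5 elsewhere: Kira, Jack, Alice.
Alice's domain is down to {4}, so Alice = 4. Strike 4 from Kira.
Kira has just one choice, so Kira = 2. Remove 2 from Hank, Jack.
Hank must be 3 (only option left). Remove 3 from Jack.
Jack has just one choice, so Jack = 1.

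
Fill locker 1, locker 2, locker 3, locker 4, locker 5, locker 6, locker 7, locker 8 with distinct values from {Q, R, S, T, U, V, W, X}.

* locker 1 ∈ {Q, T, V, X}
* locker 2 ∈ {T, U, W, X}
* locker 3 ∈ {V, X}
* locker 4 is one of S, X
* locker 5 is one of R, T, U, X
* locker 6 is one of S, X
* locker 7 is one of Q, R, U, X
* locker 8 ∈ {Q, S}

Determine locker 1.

The 8 variables together cover exactly {Q, R, S, T, U, V, W, X} — 8 values for 8 variables — and W appears only in locker 2's list, so locker 2 = W.
The 2 variables locker 4 and locker 6 are confined to {S, X}, which locks those values in; drop them from locker 1, locker 3, locker 5, locker 7, locker 8.
locker 3 must be V (only option left). Remove V from locker 1.
locker 8 must be Q (only option left). Eliminate Q elsewhere: locker 1, locker 7.
So locker 1 = T.

T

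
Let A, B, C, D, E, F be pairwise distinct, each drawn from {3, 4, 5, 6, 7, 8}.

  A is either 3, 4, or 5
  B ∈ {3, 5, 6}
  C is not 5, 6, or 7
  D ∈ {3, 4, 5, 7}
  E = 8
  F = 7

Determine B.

6

E's domain is down to {8}, so E = 8. Eliminate 8 elsewhere: C.
F's domain is down to {7}, so F = 7. Remove 7 from D.
The 4 still-open variables together cover exactly {3, 4, 5, 6} — 4 values for 4 variables — and 6 appears only in B's list, so B = 6.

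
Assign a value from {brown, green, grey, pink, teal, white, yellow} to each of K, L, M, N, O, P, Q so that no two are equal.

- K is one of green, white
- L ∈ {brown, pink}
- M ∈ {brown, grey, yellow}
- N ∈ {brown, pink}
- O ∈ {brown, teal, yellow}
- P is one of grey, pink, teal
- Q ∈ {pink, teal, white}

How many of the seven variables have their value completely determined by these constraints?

2

Among the 7 variables, green fits only K (and all 7 values in {brown, green, grey, pink, teal, white, yellow} must be used), so K = green.
The 6 still-open variables draw from only 6 values {brown, grey, pink, teal, white, yellow}, so each is used; only Q can be white, hence Q = white.
L and N between them cover only {brown, pink} — a naked pair. Remove those values from M, O, P.
Determined: K=green, Q=white. The other variables each still have more than one consistent value. That makes 2.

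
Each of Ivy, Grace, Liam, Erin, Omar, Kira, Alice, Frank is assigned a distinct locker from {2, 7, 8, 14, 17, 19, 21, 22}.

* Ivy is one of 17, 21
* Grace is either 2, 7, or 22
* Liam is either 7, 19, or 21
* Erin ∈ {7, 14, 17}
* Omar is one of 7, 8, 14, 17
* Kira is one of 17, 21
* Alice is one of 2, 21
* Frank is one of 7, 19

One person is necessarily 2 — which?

Alice

The 8 variables draw from only 8 values {2, 7, 8, 14, 17, 19, 21, 22}, so each is used; only Omar can be 8, hence Omar = 8.
The 7 still-open variables together cover exactly {2, 7, 14, 17, 19, 21, 22} — 7 values for 7 variables — and 14 appears only in Erin's list, so Erin = 14.
Among the 6 still-open variables, 22 fits only Grace (and all 6 values in {2, 7, 17, 19, 21, 22} must be used), so Grace = 22.
Among the 5 still-open variables, 2 fits only Alice (and all 5 values in {2, 7, 17, 19, 21} must be used), so Alice = 2.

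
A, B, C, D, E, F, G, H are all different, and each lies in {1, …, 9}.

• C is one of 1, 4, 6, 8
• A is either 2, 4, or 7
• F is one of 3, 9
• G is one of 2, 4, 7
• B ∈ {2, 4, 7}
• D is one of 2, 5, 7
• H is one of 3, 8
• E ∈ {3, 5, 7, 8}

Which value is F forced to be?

9

A, B, G between them cover only {2, 4, 7} — a naked triple. Remove those values from C, D, E.
D has just one choice, so D = 5. Eliminate 5 elsewhere: E.
E and H between them cover only {3, 8} — a naked pair. Remove those values from C, F.
So F = 9.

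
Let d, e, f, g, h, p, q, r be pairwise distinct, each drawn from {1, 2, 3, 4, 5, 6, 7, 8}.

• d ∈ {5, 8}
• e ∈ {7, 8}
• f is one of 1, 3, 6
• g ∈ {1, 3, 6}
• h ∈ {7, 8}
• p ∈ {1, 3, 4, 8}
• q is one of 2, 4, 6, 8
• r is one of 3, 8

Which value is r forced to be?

3

Among the 8 variables, 2 fits only q (and all 8 values in {1, 2, 3, 4, 5, 6, 7, 8} must be used), so q = 2.
The 7 still-open variables together cover exactly {1, 3, 4, 5, 6, 7, 8} — 7 values for 7 variables — and 4 appears only in p's list, so p = 4.
The 6 still-open variables together cover exactly {1, 3, 5, 6, 7, 8} — 6 values for 6 variables — and 5 appears only in d's list, so d = 5.
The 2 variables e and h are confined to {7, 8}, which locks those values in; drop them from r.
So r = 3.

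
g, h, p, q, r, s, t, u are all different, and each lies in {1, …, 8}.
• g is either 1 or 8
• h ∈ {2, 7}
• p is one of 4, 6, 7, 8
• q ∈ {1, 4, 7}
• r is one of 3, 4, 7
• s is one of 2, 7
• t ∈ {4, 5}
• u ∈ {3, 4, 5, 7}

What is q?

1

The 8 variables draw from only 8 values {1, 2, 3, 4, 5, 6, 7, 8}, so each is used; only p can be 6, hence p = 6.
The 7 still-open variables draw from only 7 values {1, 2, 3, 4, 5, 7, 8}, so each is used; only g can be 8, hence g = 8.
The 6 still-open variables together cover exactly {1, 2, 3, 4, 5, 7} — 6 values for 6 variables — and 1 appears only in q's list, so q = 1.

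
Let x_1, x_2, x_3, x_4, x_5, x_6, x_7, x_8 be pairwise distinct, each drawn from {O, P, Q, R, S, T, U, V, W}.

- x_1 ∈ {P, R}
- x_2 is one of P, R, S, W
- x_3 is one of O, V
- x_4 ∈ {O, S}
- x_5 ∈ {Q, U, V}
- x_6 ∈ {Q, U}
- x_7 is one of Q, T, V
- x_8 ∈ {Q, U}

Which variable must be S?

x_4

The 2 variables x_6 and x_8 are confined to {Q, U}, which locks those values in; drop them from x_5, x_7.
x_5 must be V (only option left). Remove V from x_3, x_7.
x_7 has just one choice, so x_7 = T.
x_3 must be O (only option left). So x_4 can't be O.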